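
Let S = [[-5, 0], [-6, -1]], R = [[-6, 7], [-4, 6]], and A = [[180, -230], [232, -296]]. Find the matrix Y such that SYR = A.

Left-multiply by S⁻¹ and right-multiply by R⁻¹: Y = S⁻¹AR⁻¹.
S has determinant 5; S⁻¹ = [[-1/5, 0], [6/5, -1]].
det R = -8, so R⁻¹ = [[-3/4, 7/8], [-1/2, 3/4]].
S⁻¹A = [[-36, 46], [-16, 20]].
Y = (S⁻¹A)R⁻¹ = [[4, 3], [2, 1]].

Y = [[4, 3], [2, 1]]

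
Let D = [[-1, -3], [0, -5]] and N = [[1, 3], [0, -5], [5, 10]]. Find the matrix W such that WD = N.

D is on the right of W, so right-multiply by D⁻¹: W = ND⁻¹.
det D = 5, so D⁻¹ = [[-1, 3/5], [0, -1/5]].
W = ND⁻¹ = [[1, 3], [0, -5], [5, 10]] · [[-1, 3/5], [0, -1/5]] = [[-1, 0], [0, 1], [-5, 1]].

W = [[-1, 0], [0, 1], [-5, 1]]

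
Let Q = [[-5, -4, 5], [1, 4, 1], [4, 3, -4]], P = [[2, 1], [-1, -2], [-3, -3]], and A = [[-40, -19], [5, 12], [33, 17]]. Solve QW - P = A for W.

QW = A + P = [[-38, -18], [4, 10], [30, 14]].
Q is on the left of W, so left-multiply by Q⁻¹: W = Q⁻¹(A + P).
det Q = -2; the adjugate gives Q⁻¹ = [[19/2, 1/2, 12], [-4, 0, -5], [13/2, 1/2, 8]].
W = Q⁻¹(A + P) = [[1, 2], [2, 2], [-5, 0]].

W = [[1, 2], [2, 2], [-5, 0]]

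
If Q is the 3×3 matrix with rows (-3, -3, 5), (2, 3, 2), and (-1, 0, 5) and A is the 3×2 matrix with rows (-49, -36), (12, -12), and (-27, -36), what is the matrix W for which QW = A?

Left-multiplying both sides by Q⁻¹ gives W = Q⁻¹A.
Q has determinant 6; Q⁻¹ = [[5/2, 5/2, -7/2], [-2, -5/3, 8/3], [1/2, 1/2, -1/2]].
W = Q⁻¹A = [[5/2, 5/2, -7/2], [-2, -5/3, 8/3], [1/2, 1/2, -1/2]] · [[-49, -36], [12, -12], [-27, -36]] = [[2, 6], [6, -4], [-5, -6]].

W = [[2, 6], [6, -4], [-5, -6]]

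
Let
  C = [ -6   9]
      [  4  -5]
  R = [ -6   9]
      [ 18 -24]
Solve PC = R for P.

P = [[1, 0], [-1, 3]]

Since C sits to the right of P, P = RC⁻¹.
det C = -6; the adjugate gives C⁻¹ = [[5/6, 3/2], [2/3, 1]].
P = RC⁻¹ = [[-6, 9], [18, -24]] · [[5/6, 3/2], [2/3, 1]] = [[1, 0], [-1, 3]].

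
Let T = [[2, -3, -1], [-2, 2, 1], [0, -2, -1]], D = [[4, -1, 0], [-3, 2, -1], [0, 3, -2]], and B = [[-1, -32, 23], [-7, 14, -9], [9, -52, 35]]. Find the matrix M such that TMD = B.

M = [[2, 3, 5], [5, 4, 5], [-4, 3, 2]]

Left-multiply by T⁻¹ and right-multiply by D⁻¹: M = T⁻¹BD⁻¹.
T has determinant 2; T⁻¹ = [[0, -1/2, -1/2], [-1, -1, 0], [2, 2, -1]].
D has determinant 2; D⁻¹ = [[-1/2, -1, 1/2], [-3, -4, 2], [-9/2, -6, 5/2]].
T⁻¹B = [[-1, 19, -13], [8, 18, -14], [-25, 16, -7]].
M = (T⁻¹B)D⁻¹ = [[2, 3, 5], [5, 4, 5], [-4, 3, 2]].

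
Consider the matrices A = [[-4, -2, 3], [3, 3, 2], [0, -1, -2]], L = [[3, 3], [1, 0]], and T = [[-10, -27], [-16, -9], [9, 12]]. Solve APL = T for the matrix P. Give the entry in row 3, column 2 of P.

1

Left-multiply by A⁻¹ and right-multiply by L⁻¹: P = A⁻¹TL⁻¹.
det A = -5, so A⁻¹ = [[4/5, 7/5, 13/5], [-6/5, -8/5, -17/5], [3/5, 4/5, 6/5]].
L has determinant -3; L⁻¹ = [[0, 1], [1/3, -1]].
A⁻¹T = [[-7, -3], [7, 6], [-8, -9]].
P = (A⁻¹T)L⁻¹ = [[-1, -4], [2, 1], [-3, 1]].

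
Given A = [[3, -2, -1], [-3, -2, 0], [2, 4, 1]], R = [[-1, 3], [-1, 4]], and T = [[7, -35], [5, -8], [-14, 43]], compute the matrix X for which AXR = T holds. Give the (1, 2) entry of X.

-3

Isolating X: multiply by A⁻¹ from the left and R⁻¹ from the right, so X = A⁻¹TR⁻¹.
det A = -4; the adjugate gives A⁻¹ = [[1/2, 1/2, 1/2], [-3/4, -5/4, -3/4], [2, 4, 3]].
det R = -1, so R⁻¹ = [[-4, 3], [-1, 1]].
A⁻¹T = [[-1, 0], [-1, 4], [-8, 27]].
X = (A⁻¹T)R⁻¹ = [[4, -3], [0, 1], [5, 3]].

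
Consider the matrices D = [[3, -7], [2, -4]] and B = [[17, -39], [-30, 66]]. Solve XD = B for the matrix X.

Since D sits to the right of X, X = BD⁻¹.
det D = 2; the adjugate gives D⁻¹ = [[-2, 7/2], [-1, 3/2]].
X = BD⁻¹ = [[17, -39], [-30, 66]] · [[-2, 7/2], [-1, 3/2]] = [[5, 1], [-6, -6]].

X = [[5, 1], [-6, -6]]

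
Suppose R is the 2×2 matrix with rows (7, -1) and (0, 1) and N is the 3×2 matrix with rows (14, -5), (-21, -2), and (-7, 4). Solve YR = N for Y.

R is on the right of Y, so right-multiply by R⁻¹: Y = NR⁻¹.
det R = 7, so R⁻¹ = [[1/7, 1/7], [0, 1]].
Y = NR⁻¹ = [[14, -5], [-21, -2], [-7, 4]] · [[1/7, 1/7], [0, 1]] = [[2, -3], [-3, -5], [-1, 3]].

Y = [[2, -3], [-3, -5], [-1, 3]]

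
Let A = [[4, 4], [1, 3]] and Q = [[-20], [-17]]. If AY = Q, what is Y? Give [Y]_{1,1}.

1

Since A multiplies Y on the left, Y = A⁻¹Q.
det A = 8; the adjugate gives A⁻¹ = [[3/8, -1/2], [-1/8, 1/2]].
Y = A⁻¹Q = [[3/8, -1/2], [-1/8, 1/2]] · [[-20], [-17]] = [[1], [-6]].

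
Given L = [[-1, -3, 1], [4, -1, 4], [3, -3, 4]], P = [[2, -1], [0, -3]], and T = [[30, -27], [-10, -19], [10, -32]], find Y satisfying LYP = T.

Y = [[-4, -1], [-3, 0], [2, 3]]

Left-multiply by L⁻¹ and right-multiply by P⁻¹: Y = L⁻¹TP⁻¹.
det L = -5, so L⁻¹ = [[-8/5, -9/5, 11/5], [4/5, 7/5, -8/5], [9/5, 12/5, -13/5]].
det P = -6; the adjugate gives P⁻¹ = [[1/2, -1/6], [0, -1/3]].
L⁻¹T = [[-8, 7], [-6, 3], [4, -11]].
Y = (L⁻¹T)P⁻¹ = [[-4, -1], [-3, 0], [2, 3]].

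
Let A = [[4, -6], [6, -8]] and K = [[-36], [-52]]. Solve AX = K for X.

Since A multiplies X on the left, X = A⁻¹K.
A has determinant 4; A⁻¹ = [[-2, 3/2], [-3/2, 1]].
X = A⁻¹K = [[-2, 3/2], [-3/2, 1]] · [[-36], [-52]] = [[-6], [2]].

X = [[-6], [2]]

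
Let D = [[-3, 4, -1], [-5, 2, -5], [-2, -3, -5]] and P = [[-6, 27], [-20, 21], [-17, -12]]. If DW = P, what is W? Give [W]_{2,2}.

3

Since D multiplies W on the left, W = D⁻¹P.
D has determinant -4; D⁻¹ = [[25/4, -23/4, 9/2], [15/4, -13/4, 5/2], [-19/4, 17/4, -7/2]].
W = D⁻¹P = [[25/4, -23/4, 9/2], [15/4, -13/4, 5/2], [-19/4, 17/4, -7/2]] · [[-6, 27], [-20, 21], [-17, -12]] = [[1, -6], [0, 3], [3, 3]].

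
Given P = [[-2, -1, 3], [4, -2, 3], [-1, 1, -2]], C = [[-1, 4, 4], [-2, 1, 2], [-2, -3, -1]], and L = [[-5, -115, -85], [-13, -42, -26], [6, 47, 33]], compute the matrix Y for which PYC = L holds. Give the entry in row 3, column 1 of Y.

Y = P⁻¹LC⁻¹ (apply P⁻¹ on the left and C⁻¹ on the right).
P has determinant -1; P⁻¹ = [[-1, -1, -3], [-5, -7, -18], [-2, -3, -8]].
det C = 3; the adjugate gives C⁻¹ = [[5/3, -8/3, 4/3], [-2, 3, -2], [8/3, -11/3, 7/3]].
P⁻¹L = [[0, 16, 12], [8, 23, 13], [1, -20, -16]].
Y = (P⁻¹L)C⁻¹ = [[0, 4, -4], [2, 0, -5], [-1, -4, 4]].

-1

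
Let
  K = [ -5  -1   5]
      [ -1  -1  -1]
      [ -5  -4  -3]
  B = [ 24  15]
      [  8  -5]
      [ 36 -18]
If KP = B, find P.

Since K multiplies P on the left, P = K⁻¹B.
det K = -2, so K⁻¹ = [[1/2, 23/2, -3], [-1, -20, 5], [1/2, 15/2, -2]].
P = K⁻¹B = [[1/2, 23/2, -3], [-1, -20, 5], [1/2, 15/2, -2]] · [[24, 15], [8, -5], [36, -18]] = [[-4, 4], [-4, -5], [0, 6]].

P = [[-4, 4], [-4, -5], [0, 6]]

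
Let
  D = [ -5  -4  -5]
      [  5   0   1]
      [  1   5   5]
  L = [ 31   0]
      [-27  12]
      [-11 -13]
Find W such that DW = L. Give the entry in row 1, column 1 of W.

Left-multiplying both sides by D⁻¹ gives W = D⁻¹L.
D has determinant -4; D⁻¹ = [[5/4, 5/4, 1], [6, 5, 5], [-25/4, -21/4, -5]].
W = D⁻¹L = [[5/4, 5/4, 1], [6, 5, 5], [-25/4, -21/4, -5]] · [[31, 0], [-27, 12], [-11, -13]] = [[-6, 2], [-4, -5], [3, 2]].

-6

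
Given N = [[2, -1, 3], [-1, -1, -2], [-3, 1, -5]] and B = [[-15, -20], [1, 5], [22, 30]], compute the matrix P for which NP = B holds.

P = [[3, 0], [6, 5], [-5, -5]]

N is on the left of P, so left-multiply by N⁻¹: P = N⁻¹B.
N has determinant 1; N⁻¹ = [[7, -2, 5], [1, -1, 1], [-4, 1, -3]].
P = N⁻¹B = [[7, -2, 5], [1, -1, 1], [-4, 1, -3]] · [[-15, -20], [1, 5], [22, 30]] = [[3, 0], [6, 5], [-5, -5]].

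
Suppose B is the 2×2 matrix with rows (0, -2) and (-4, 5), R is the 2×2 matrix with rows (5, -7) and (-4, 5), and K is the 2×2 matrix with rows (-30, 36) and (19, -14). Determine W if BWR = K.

W = [[2, -1], [-1, -5]]

W = B⁻¹KR⁻¹ (apply B⁻¹ on the left and R⁻¹ on the right).
det B = -8, so B⁻¹ = [[-5/8, -1/4], [-1/2, 0]].
R has determinant -3; R⁻¹ = [[-5/3, -7/3], [-4/3, -5/3]].
B⁻¹K = [[14, -19], [15, -18]].
W = (B⁻¹K)R⁻¹ = [[2, -1], [-1, -5]].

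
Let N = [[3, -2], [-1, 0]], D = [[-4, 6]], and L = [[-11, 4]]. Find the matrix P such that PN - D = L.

P = [[-5, 0]]

PN = L + D = [[-15, 10]].
N is on the right of P, so right-multiply by N⁻¹: P = (L + D)N⁻¹.
det N = -2, so N⁻¹ = [[0, -1], [-1/2, -3/2]].
P = (L + D)N⁻¹ = [[-5, 0]].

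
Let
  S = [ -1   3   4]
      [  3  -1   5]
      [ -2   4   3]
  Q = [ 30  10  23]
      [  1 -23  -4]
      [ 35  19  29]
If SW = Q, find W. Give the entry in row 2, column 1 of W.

5

S is on the left of W, so left-multiply by S⁻¹: W = S⁻¹Q.
det S = 6; the adjugate gives S⁻¹ = [[-23/6, 7/6, 19/6], [-19/6, 5/6, 17/6], [5/3, -1/3, -4/3]].
W = S⁻¹Q = [[-23/6, 7/6, 19/6], [-19/6, 5/6, 17/6], [5/3, -1/3, -4/3]] · [[30, 10, 23], [1, -23, -4], [35, 19, 29]] = [[-3, -5, -1], [5, 3, 6], [3, -1, 1]].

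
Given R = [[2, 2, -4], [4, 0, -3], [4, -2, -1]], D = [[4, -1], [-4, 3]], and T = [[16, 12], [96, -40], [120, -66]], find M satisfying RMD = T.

M = R⁻¹TD⁻¹ (apply R⁻¹ on the left and D⁻¹ on the right).
R has determinant 4; R⁻¹ = [[-3/2, 5/2, -3/2], [-2, 7/2, -5/2], [-2, 3, -2]].
D has determinant 8; D⁻¹ = [[3/8, 1/8], [1/2, 1/2]].
R⁻¹T = [[36, -19], [4, 1], [16, -12]].
M = (R⁻¹T)D⁻¹ = [[4, -5], [2, 1], [0, -4]].

M = [[4, -5], [2, 1], [0, -4]]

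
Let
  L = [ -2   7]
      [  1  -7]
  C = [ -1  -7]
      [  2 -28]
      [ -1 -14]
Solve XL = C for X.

Right-multiplying both sides by L⁻¹ gives X = CL⁻¹.
L has determinant 7; L⁻¹ = [[-1, -1], [-1/7, -2/7]].
X = CL⁻¹ = [[-1, -7], [2, -28], [-1, -14]] · [[-1, -1], [-1/7, -2/7]] = [[2, 3], [2, 6], [3, 5]].

X = [[2, 3], [2, 6], [3, 5]]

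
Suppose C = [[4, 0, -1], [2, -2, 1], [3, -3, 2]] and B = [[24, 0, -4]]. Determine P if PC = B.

Since C sits to the right of P, P = BC⁻¹.
det C = -4, so C⁻¹ = [[1/4, -3/4, 1/2], [1/4, -11/4, 3/2], [0, -3, 2]].
P = BC⁻¹ = [[24, 0, -4]] · [[1/4, -3/4, 1/2], [1/4, -11/4, 3/2], [0, -3, 2]] = [[6, -6, 4]].

P = [[6, -6, 4]]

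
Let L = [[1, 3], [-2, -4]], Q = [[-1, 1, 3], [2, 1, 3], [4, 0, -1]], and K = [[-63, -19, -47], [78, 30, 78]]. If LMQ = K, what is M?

M = [[-5, -2, 2], [0, -4, -4]]

Left-multiply by L⁻¹ and right-multiply by Q⁻¹: M = L⁻¹KQ⁻¹.
det L = 2; the adjugate gives L⁻¹ = [[-2, -3/2], [1, 1/2]].
det Q = 3; the adjugate gives Q⁻¹ = [[-1/3, 1/3, 0], [14/3, -11/3, 3], [-4/3, 4/3, -1]].
L⁻¹K = [[9, -7, -23], [-24, -4, -8]].
M = (L⁻¹K)Q⁻¹ = [[-5, -2, 2], [0, -4, -4]].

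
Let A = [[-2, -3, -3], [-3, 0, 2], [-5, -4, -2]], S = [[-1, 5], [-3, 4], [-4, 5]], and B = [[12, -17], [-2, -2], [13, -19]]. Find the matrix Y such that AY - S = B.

Y = [[-1, 0], [1, 3], [-4, 1]]

AY = B + S = [[11, -12], [-5, 2], [9, -14]].
Since A multiplies Y on the left, Y = A⁻¹(B + S).
det A = -4, so A⁻¹ = [[-2, -3/2, 3/2], [4, 11/4, -13/4], [-3, -7/4, 9/4]].
Y = A⁻¹(B + S) = [[-1, 0], [1, 3], [-4, 1]].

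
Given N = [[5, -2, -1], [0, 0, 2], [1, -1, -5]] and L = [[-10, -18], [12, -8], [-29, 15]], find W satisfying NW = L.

W = [[-2, -4], [-3, 1], [6, -4]]

Since N multiplies W on the left, W = N⁻¹L.
N has determinant 6; N⁻¹ = [[1/3, -3/2, -2/3], [1/3, -4, -5/3], [0, 1/2, 0]].
W = N⁻¹L = [[1/3, -3/2, -2/3], [1/3, -4, -5/3], [0, 1/2, 0]] · [[-10, -18], [12, -8], [-29, 15]] = [[-2, -4], [-3, 1], [6, -4]].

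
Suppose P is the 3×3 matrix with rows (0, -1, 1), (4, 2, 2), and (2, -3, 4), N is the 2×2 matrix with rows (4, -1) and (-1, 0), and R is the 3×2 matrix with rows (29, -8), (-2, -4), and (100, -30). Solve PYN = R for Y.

Isolating Y: multiply by P⁻¹ from the left and N⁻¹ from the right, so Y = P⁻¹RN⁻¹.
P has determinant -4; P⁻¹ = [[-7/2, -1/4, 1], [3, 1/2, -1], [4, 1/2, -1]].
N has determinant -1; N⁻¹ = [[0, -1], [-1, -4]].
P⁻¹R = [[-1, -1], [-14, 4], [15, -4]].
Y = (P⁻¹R)N⁻¹ = [[1, 5], [-4, -2], [4, 1]].

Y = [[1, 5], [-4, -2], [4, 1]]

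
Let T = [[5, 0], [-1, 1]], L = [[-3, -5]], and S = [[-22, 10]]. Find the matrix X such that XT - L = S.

X = [[-4, 5]]

XT = S + L = [[-25, 5]].
Right-multiplying both sides by T⁻¹ gives X = (S + L)T⁻¹.
det T = 5; the adjugate gives T⁻¹ = [[1/5, 0], [1/5, 1]].
X = (S + L)T⁻¹ = [[-4, 5]].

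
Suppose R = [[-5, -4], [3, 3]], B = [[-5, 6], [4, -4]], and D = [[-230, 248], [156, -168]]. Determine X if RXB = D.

Isolating X: multiply by R⁻¹ from the left and B⁻¹ from the right, so X = R⁻¹DB⁻¹.
det R = -3, so R⁻¹ = [[-1, -4/3], [1, 5/3]].
B has determinant -4; B⁻¹ = [[1, 3/2], [1, 5/4]].
R⁻¹D = [[22, -24], [30, -32]].
X = (R⁻¹D)B⁻¹ = [[-2, 3], [-2, 5]].

X = [[-2, 3], [-2, 5]]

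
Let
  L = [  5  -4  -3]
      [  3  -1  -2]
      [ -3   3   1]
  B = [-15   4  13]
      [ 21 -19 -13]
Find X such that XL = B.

X = [[-3, -4, -4], [6, -2, 1]]

Since L sits to the right of X, X = BL⁻¹.
L has determinant -5; L⁻¹ = [[-1, 1, -1], [-3/5, 4/5, -1/5], [-6/5, 3/5, -7/5]].
X = BL⁻¹ = [[-15, 4, 13], [21, -19, -13]] · [[-1, 1, -1], [-3/5, 4/5, -1/5], [-6/5, 3/5, -7/5]] = [[-3, -4, -4], [6, -2, 1]].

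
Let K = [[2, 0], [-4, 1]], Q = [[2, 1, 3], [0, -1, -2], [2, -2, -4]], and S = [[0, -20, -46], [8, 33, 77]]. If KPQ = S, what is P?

Left-multiply by K⁻¹ and right-multiply by Q⁻¹: P = K⁻¹SQ⁻¹.
K has determinant 2; K⁻¹ = [[1/2, 0], [2, 1]].
det Q = 2; the adjugate gives Q⁻¹ = [[0, -1, 1/2], [-2, -7, 2], [1, 3, -1]].
K⁻¹S = [[0, -10, -23], [8, -7, -15]].
P = (K⁻¹S)Q⁻¹ = [[-3, 1, 3], [-1, -4, 5]].

P = [[-3, 1, 3], [-1, -4, 5]]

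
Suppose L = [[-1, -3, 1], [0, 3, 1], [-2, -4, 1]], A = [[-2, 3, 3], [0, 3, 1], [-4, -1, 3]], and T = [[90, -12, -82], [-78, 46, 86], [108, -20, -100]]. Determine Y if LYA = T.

Y = [[-4, 3, -1], [5, 0, 5], [2, 2, -4]]

Y = L⁻¹TA⁻¹ (apply L⁻¹ on the left and A⁻¹ on the right).
det L = 5, so L⁻¹ = [[7/5, -1/5, -6/5], [-2/5, 1/5, 1/5], [6/5, 2/5, -3/5]].
det A = 4, so A⁻¹ = [[5/2, -3, -3/2], [-1, 3/2, 1/2], [3, -7/2, -3/2]].
L⁻¹T = [[12, -2, -12], [-30, 10, 30], [12, 16, -4]].
Y = (L⁻¹T)A⁻¹ = [[-4, 3, -1], [5, 0, 5], [2, 2, -4]].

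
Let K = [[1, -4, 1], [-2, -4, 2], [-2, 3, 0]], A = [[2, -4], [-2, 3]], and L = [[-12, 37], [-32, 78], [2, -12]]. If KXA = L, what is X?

Left-multiply by K⁻¹ and right-multiply by A⁻¹: X = K⁻¹LA⁻¹.
det K = -4, so K⁻¹ = [[3/2, -3/4, 1], [1, -1/2, 1], [7/2, -5/4, 3]].
det A = -2; the adjugate gives A⁻¹ = [[-3/2, -2], [-1, -1]].
K⁻¹L = [[8, -15], [6, -14], [4, -4]].
X = (K⁻¹L)A⁻¹ = [[3, -1], [5, 2], [-2, -4]].

X = [[3, -1], [5, 2], [-2, -4]]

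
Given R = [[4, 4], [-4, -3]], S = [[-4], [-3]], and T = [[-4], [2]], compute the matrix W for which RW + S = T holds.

RW = T − S = [[0], [5]].
Since R multiplies W on the left, W = R⁻¹(T − S).
det R = 4, so R⁻¹ = [[-3/4, -1], [1, 1]].
W = R⁻¹(T − S) = [[-5], [5]].

W = [[-5], [5]]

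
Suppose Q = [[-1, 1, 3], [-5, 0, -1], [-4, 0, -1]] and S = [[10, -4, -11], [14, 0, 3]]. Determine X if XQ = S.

Since Q sits to the right of X, X = SQ⁻¹.
Q has determinant -1; Q⁻¹ = [[0, -1, 1], [1, -13, 16], [0, 4, -5]].
X = SQ⁻¹ = [[10, -4, -11], [14, 0, 3]] · [[0, -1, 1], [1, -13, 16], [0, 4, -5]] = [[-4, -2, 1], [0, -2, -1]].

X = [[-4, -2, 1], [0, -2, -1]]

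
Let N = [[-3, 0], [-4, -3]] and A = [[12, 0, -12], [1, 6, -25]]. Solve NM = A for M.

M = [[-4, 0, 4], [5, -2, 3]]

N is on the left of M, so left-multiply by N⁻¹: M = N⁻¹A.
det N = 9; the adjugate gives N⁻¹ = [[-1/3, 0], [4/9, -1/3]].
M = N⁻¹A = [[-1/3, 0], [4/9, -1/3]] · [[12, 0, -12], [1, 6, -25]] = [[-4, 0, 4], [5, -2, 3]].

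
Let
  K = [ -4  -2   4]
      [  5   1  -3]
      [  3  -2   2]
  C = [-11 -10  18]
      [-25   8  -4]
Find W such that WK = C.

W = [[0, -4, 3], [0, -2, -5]]

Right-multiplying both sides by K⁻¹ gives W = CK⁻¹.
K has determinant 2; K⁻¹ = [[-2, -2, 1], [-19/2, -10, 4], [-13/2, -7, 3]].
W = CK⁻¹ = [[-11, -10, 18], [-25, 8, -4]] · [[-2, -2, 1], [-19/2, -10, 4], [-13/2, -7, 3]] = [[0, -4, 3], [0, -2, -5]].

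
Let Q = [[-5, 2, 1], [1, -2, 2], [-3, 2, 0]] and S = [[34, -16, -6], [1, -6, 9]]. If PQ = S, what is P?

Right-multiplying both sides by Q⁻¹ gives P = SQ⁻¹.
Q has determinant 4; Q⁻¹ = [[-1, 1/2, 3/2], [-3/2, 3/4, 11/4], [-1, 1, 2]].
P = SQ⁻¹ = [[34, -16, -6], [1, -6, 9]] · [[-1, 1/2, 3/2], [-3/2, 3/4, 11/4], [-1, 1, 2]] = [[-4, -1, -5], [-1, 5, 3]].

P = [[-4, -1, -5], [-1, 5, 3]]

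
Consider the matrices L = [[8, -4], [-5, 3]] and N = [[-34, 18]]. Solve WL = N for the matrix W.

Right-multiplying both sides by L⁻¹ gives W = NL⁻¹.
det L = 4; the adjugate gives L⁻¹ = [[3/4, 1], [5/4, 2]].
W = NL⁻¹ = [[-34, 18]] · [[3/4, 1], [5/4, 2]] = [[-3, 2]].

W = [[-3, 2]]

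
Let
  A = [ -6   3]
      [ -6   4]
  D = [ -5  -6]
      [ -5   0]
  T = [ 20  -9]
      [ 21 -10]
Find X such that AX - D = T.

AX = T + D = [[15, -15], [16, -10]].
Since A multiplies X on the left, X = A⁻¹(T + D).
A has determinant -6; A⁻¹ = [[-2/3, 1/2], [-1, 1]].
X = A⁻¹(T + D) = [[-2, 5], [1, 5]].

X = [[-2, 5], [1, 5]]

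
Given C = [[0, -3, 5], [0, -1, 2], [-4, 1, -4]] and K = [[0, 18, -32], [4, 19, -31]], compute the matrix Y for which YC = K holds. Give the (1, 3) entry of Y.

Right-multiplying both sides by C⁻¹ gives Y = KC⁻¹.
C has determinant 4; C⁻¹ = [[1/2, -7/4, -1/4], [-2, 5, 0], [-1, 3, 0]].
Y = KC⁻¹ = [[0, 18, -32], [4, 19, -31]] · [[1/2, -7/4, -1/4], [-2, 5, 0], [-1, 3, 0]] = [[-4, -6, 0], [-5, -5, -1]].

0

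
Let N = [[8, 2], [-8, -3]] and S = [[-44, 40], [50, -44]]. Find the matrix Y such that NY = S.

N is on the left of Y, so left-multiply by N⁻¹: Y = N⁻¹S.
det N = -8, so N⁻¹ = [[3/8, 1/4], [-1, -1]].
Y = N⁻¹S = [[3/8, 1/4], [-1, -1]] · [[-44, 40], [50, -44]] = [[-4, 4], [-6, 4]].

Y = [[-4, 4], [-6, 4]]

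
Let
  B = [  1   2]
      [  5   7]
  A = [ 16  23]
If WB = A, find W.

B is on the right of W, so right-multiply by B⁻¹: W = AB⁻¹.
B has determinant -3; B⁻¹ = [[-7/3, 2/3], [5/3, -1/3]].
W = AB⁻¹ = [[16, 23]] · [[-7/3, 2/3], [5/3, -1/3]] = [[1, 3]].

W = [[1, 3]]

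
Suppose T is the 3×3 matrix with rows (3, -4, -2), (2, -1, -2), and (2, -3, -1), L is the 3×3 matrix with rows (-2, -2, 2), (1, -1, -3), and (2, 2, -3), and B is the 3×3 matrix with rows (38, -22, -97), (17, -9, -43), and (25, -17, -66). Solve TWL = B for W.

W = [[3, 2, -1], [2, -5, 0], [3, -2, -1]]

Left-multiply by T⁻¹ and right-multiply by L⁻¹: W = T⁻¹BL⁻¹.
det T = 1, so T⁻¹ = [[-5, 2, 6], [-2, 1, 2], [-4, 1, 5]].
det L = -4, so L⁻¹ = [[-9/4, 1/2, -2], [3/4, -1/2, 1], [-1, 0, -1]].
T⁻¹B = [[-6, -10, 3], [-9, 1, 19], [-10, -6, 15]].
W = (T⁻¹B)L⁻¹ = [[3, 2, -1], [2, -5, 0], [3, -2, -1]].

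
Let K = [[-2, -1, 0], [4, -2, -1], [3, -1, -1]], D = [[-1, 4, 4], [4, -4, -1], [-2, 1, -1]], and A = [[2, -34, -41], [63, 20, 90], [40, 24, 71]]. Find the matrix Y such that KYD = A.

Isolating Y: multiply by K⁻¹ from the left and D⁻¹ from the right, so Y = K⁻¹AD⁻¹.
det K = -3; the adjugate gives K⁻¹ = [[-1/3, 1/3, -1/3], [-1/3, -2/3, 2/3], [-2/3, 5/3, -8/3]].
det D = 3, so D⁻¹ = [[5/3, 8/3, 4], [2, 3, 5], [-4/3, -7/3, -4]].
K⁻¹A = [[7, 10, 20], [-16, 14, 1], [-3, -8, -12]].
Y = (K⁻¹A)D⁻¹ = [[5, 2, -2], [0, -3, 2], [-5, -4, -4]].

Y = [[5, 2, -2], [0, -3, 2], [-5, -4, -4]]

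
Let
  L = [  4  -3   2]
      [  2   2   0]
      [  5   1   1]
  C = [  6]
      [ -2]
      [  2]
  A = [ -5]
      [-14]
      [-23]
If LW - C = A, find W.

W = [[-3], [-5], [-1]]

LW = A + C = [[1], [-16], [-21]].
Since L multiplies W on the left, W = L⁻¹(A + C).
det L = -2; the adjugate gives L⁻¹ = [[-1, -5/2, 2], [1, 3, -2], [4, 19/2, -7]].
W = L⁻¹(A + C) = [[-3], [-5], [-1]].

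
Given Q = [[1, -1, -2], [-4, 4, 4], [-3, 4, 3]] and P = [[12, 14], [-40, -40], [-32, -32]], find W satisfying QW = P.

Q is on the left of W, so left-multiply by Q⁻¹: W = Q⁻¹P.
det Q = 4; the adjugate gives Q⁻¹ = [[-1, -5/4, 1], [0, -3/4, 1], [-1, -1/4, 0]].
W = Q⁻¹P = [[-1, -5/4, 1], [0, -3/4, 1], [-1, -1/4, 0]] · [[12, 14], [-40, -40], [-32, -32]] = [[6, 4], [-2, -2], [-2, -4]].

W = [[6, 4], [-2, -2], [-2, -4]]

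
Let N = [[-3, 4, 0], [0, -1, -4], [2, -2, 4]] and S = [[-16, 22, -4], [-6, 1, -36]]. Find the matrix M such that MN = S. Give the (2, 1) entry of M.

Since N sits to the right of M, M = SN⁻¹.
N has determinant 4; N⁻¹ = [[-3, -4, -4], [-2, -3, -3], [1/2, 1/2, 3/4]].
M = SN⁻¹ = [[-16, 22, -4], [-6, 1, -36]] · [[-3, -4, -4], [-2, -3, -3], [1/2, 1/2, 3/4]] = [[2, -4, -5], [-2, 3, -6]].

-2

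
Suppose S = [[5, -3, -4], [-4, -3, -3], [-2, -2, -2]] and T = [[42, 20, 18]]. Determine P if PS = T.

Since S sits to the right of P, P = TS⁻¹.
S has determinant -2; S⁻¹ = [[0, -1, 3/2], [1, 9, -31/2], [-1, -8, 27/2]].
P = TS⁻¹ = [[42, 20, 18]] · [[0, -1, 3/2], [1, 9, -31/2], [-1, -8, 27/2]] = [[2, -6, -4]].

P = [[2, -6, -4]]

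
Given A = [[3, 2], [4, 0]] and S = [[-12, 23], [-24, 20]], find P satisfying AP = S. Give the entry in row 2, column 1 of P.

3

Left-multiplying both sides by A⁻¹ gives P = A⁻¹S.
det A = -8, so A⁻¹ = [[0, 1/4], [1/2, -3/8]].
P = A⁻¹S = [[0, 1/4], [1/2, -3/8]] · [[-12, 23], [-24, 20]] = [[-6, 5], [3, 4]].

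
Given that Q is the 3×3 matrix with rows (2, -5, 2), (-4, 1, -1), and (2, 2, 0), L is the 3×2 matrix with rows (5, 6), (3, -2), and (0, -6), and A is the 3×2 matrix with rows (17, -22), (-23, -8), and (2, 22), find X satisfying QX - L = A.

QX = A + L = [[22, -16], [-20, -10], [2, 16]].
Q is on the left of X, so left-multiply by Q⁻¹: X = Q⁻¹(A + L).
det Q = -6; the adjugate gives Q⁻¹ = [[-1/3, -2/3, -1/2], [1/3, 2/3, 1], [5/3, 7/3, 3]].
X = Q⁻¹(A + L) = [[5, 4], [-4, 4], [-4, -2]].

X = [[5, 4], [-4, 4], [-4, -2]]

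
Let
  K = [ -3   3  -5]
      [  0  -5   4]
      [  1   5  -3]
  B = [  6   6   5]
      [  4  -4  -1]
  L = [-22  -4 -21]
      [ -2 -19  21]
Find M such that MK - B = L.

M = [[4, -2, -4], [-1, 3, -1]]

MK = L + B = [[-16, 2, -16], [2, -23, 20]].
Right-multiplying both sides by K⁻¹ gives M = (L + B)K⁻¹.
det K = 2, so K⁻¹ = [[-5/2, -8, -13/2], [2, 7, 6], [5/2, 9, 15/2]].
M = (L + B)K⁻¹ = [[4, -2, -4], [-1, 3, -1]].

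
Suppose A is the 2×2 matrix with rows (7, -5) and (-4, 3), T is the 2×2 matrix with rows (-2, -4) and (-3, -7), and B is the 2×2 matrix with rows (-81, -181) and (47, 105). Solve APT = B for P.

P = [[1, 2], [-1, -1]]

Isolating P: multiply by A⁻¹ from the left and T⁻¹ from the right, so P = A⁻¹BT⁻¹.
det A = 1; the adjugate gives A⁻¹ = [[3, 5], [4, 7]].
det T = 2; the adjugate gives T⁻¹ = [[-7/2, 2], [3/2, -1]].
A⁻¹B = [[-8, -18], [5, 11]].
P = (A⁻¹B)T⁻¹ = [[1, 2], [-1, -1]].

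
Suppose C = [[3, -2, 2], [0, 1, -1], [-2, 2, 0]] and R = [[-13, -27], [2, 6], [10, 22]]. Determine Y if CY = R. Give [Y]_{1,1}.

Since C multiplies Y on the left, Y = C⁻¹R.
det C = 6; the adjugate gives C⁻¹ = [[1/3, 2/3, 0], [1/3, 2/3, 1/2], [1/3, -1/3, 1/2]].
Y = C⁻¹R = [[1/3, 2/3, 0], [1/3, 2/3, 1/2], [1/3, -1/3, 1/2]] · [[-13, -27], [2, 6], [10, 22]] = [[-3, -5], [2, 6], [0, 0]].

-3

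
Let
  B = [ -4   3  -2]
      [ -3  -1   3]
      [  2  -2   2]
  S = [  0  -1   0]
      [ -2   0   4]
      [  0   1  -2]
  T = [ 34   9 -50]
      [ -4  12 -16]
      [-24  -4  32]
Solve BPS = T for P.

P = [[3, 3, -1], [0, 1, -3], [3, 4, 2]]

Isolating P: multiply by B⁻¹ from the left and S⁻¹ from the right, so P = B⁻¹TS⁻¹.
B has determinant 4; B⁻¹ = [[1, -1/2, 7/4], [3, -1, 9/2], [2, -1/2, 13/4]].
det S = 4; the adjugate gives S⁻¹ = [[-1, -1/2, -1], [-1, 0, 0], [-1/2, 0, -1/2]].
B⁻¹T = [[-6, -4, 14], [-2, -3, 10], [-8, -1, 12]].
P = (B⁻¹T)S⁻¹ = [[3, 3, -1], [0, 1, -3], [3, 4, 2]].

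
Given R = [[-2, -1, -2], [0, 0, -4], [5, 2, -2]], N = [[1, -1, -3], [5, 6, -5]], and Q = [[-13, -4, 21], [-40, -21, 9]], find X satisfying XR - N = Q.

X = [[1, -4, -2], [5, -1, -5]]

XR = Q + N = [[-12, -5, 18], [-35, -15, 4]].
Since R sits to the right of X, X = (Q + N)R⁻¹.
det R = 4, so R⁻¹ = [[2, -3/2, 1], [-5, 7/2, -2], [0, -1/4, 0]].
X = (Q + N)R⁻¹ = [[1, -4, -2], [5, -1, -5]].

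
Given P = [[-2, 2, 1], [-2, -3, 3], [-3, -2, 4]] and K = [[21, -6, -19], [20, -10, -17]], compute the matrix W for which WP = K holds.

P is on the right of W, so right-multiply by P⁻¹: W = KP⁻¹.
det P = 5; the adjugate gives P⁻¹ = [[-6/5, -2, 9/5], [-1/5, -1, 4/5], [-1, -2, 2]].
W = KP⁻¹ = [[21, -6, -19], [20, -10, -17]] · [[-6/5, -2, 9/5], [-1/5, -1, 4/5], [-1, -2, 2]] = [[-5, 2, -5], [-5, 4, -6]].

W = [[-5, 2, -5], [-5, 4, -6]]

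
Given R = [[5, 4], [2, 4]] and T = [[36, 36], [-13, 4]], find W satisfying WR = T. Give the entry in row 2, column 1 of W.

-5

Right-multiplying both sides by R⁻¹ gives W = TR⁻¹.
R has determinant 12; R⁻¹ = [[1/3, -1/3], [-1/6, 5/12]].
W = TR⁻¹ = [[36, 36], [-13, 4]] · [[1/3, -1/3], [-1/6, 5/12]] = [[6, 3], [-5, 6]].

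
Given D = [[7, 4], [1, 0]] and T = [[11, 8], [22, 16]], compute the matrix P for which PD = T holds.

P = [[2, -3], [4, -6]]

Since D sits to the right of P, P = TD⁻¹.
det D = -4, so D⁻¹ = [[0, 1], [1/4, -7/4]].
P = TD⁻¹ = [[11, 8], [22, 16]] · [[0, 1], [1/4, -7/4]] = [[2, -3], [4, -6]].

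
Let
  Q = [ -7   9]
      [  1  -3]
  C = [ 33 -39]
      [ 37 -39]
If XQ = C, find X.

Since Q sits to the right of X, X = CQ⁻¹.
det Q = 12; the adjugate gives Q⁻¹ = [[-1/4, -3/4], [-1/12, -7/12]].
X = CQ⁻¹ = [[33, -39], [37, -39]] · [[-1/4, -3/4], [-1/12, -7/12]] = [[-5, -2], [-6, -5]].

X = [[-5, -2], [-6, -5]]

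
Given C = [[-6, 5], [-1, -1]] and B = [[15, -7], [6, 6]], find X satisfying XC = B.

X = [[-2, -3], [0, -6]]

C is on the right of X, so right-multiply by C⁻¹: X = BC⁻¹.
det C = 11, so C⁻¹ = [[-1/11, -5/11], [1/11, -6/11]].
X = BC⁻¹ = [[15, -7], [6, 6]] · [[-1/11, -5/11], [1/11, -6/11]] = [[-2, -3], [0, -6]].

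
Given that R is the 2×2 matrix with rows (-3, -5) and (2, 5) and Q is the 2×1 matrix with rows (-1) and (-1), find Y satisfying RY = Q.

Since R multiplies Y on the left, Y = R⁻¹Q.
det R = -5, so R⁻¹ = [[-1, -1], [2/5, 3/5]].
Y = R⁻¹Q = [[-1, -1], [2/5, 3/5]] · [[-1], [-1]] = [[2], [-1]].

Y = [[2], [-1]]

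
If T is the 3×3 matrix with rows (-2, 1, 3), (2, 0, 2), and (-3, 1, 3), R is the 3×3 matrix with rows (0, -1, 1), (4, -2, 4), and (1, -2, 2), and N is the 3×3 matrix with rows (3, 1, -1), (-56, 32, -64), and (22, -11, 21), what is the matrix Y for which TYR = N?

Y = [[-4, -5, 1], [-3, -1, -4], [-4, -3, 3]]

Y = T⁻¹NR⁻¹ (apply T⁻¹ on the left and R⁻¹ on the right).
det T = -2, so T⁻¹ = [[1, 0, -1], [6, -3/2, -5], [-1, 1/2, 1]].
R has determinant -2; R⁻¹ = [[-2, 0, 1], [2, 1/2, -2], [3, 1/2, -2]].
T⁻¹N = [[-19, 12, -22], [-8, 13, -15], [-9, 4, -10]].
Y = (T⁻¹N)R⁻¹ = [[-4, -5, 1], [-3, -1, -4], [-4, -3, 3]].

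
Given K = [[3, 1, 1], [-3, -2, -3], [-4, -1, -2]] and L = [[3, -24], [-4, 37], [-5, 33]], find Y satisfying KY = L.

Since K multiplies Y on the left, Y = K⁻¹L.
K has determinant 4; K⁻¹ = [[1/4, 1/4, -1/4], [3/2, -1/2, 3/2], [-5/4, -1/4, -3/4]].
Y = K⁻¹L = [[1/4, 1/4, -1/4], [3/2, -1/2, 3/2], [-5/4, -1/4, -3/4]] · [[3, -24], [-4, 37], [-5, 33]] = [[1, -5], [-1, -5], [1, -4]].

Y = [[1, -5], [-1, -5], [1, -4]]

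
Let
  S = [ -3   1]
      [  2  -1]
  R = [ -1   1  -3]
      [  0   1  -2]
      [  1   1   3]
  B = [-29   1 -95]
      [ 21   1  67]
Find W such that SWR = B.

W = [[-4, -2, 4], [1, -2, -4]]

W = S⁻¹BR⁻¹ (apply S⁻¹ on the left and R⁻¹ on the right).
S has determinant 1; S⁻¹ = [[-1, -1], [-2, -3]].
det R = -4; the adjugate gives R⁻¹ = [[-5/4, 3/2, -1/4], [1/2, 0, 1/2], [1/4, -1/2, 1/4]].
S⁻¹B = [[8, -2, 28], [-5, -5, -11]].
W = (S⁻¹B)R⁻¹ = [[-4, -2, 4], [1, -2, -4]].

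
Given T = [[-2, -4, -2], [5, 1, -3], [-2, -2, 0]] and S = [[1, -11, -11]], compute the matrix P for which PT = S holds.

T is on the right of P, so right-multiply by T⁻¹: P = ST⁻¹.
T has determinant 4; T⁻¹ = [[-3/2, 1, 7/2], [3/2, -1, -4], [-2, 1, 9/2]].
P = ST⁻¹ = [[1, -11, -11]] · [[-3/2, 1, 7/2], [3/2, -1, -4], [-2, 1, 9/2]] = [[4, 1, -2]].

P = [[4, 1, -2]]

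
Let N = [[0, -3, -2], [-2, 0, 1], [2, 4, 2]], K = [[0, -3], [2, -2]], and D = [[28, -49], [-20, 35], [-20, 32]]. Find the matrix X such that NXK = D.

X = N⁻¹DK⁻¹ (apply N⁻¹ on the left and K⁻¹ on the right).
det N = -2; the adjugate gives N⁻¹ = [[2, 1, 3/2], [-3, -2, -2], [4, 3, 3]].
det K = 6; the adjugate gives K⁻¹ = [[-1/3, 1/2], [-1/3, 0]].
N⁻¹D = [[6, -15], [-4, 13], [-8, 5]].
X = (N⁻¹D)K⁻¹ = [[3, 3], [-3, -2], [1, -4]].

X = [[3, 3], [-3, -2], [1, -4]]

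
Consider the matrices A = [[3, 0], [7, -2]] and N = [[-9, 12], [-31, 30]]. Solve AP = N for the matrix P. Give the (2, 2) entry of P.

-1

A is on the left of P, so left-multiply by A⁻¹: P = A⁻¹N.
det A = -6; the adjugate gives A⁻¹ = [[1/3, 0], [7/6, -1/2]].
P = A⁻¹N = [[1/3, 0], [7/6, -1/2]] · [[-9, 12], [-31, 30]] = [[-3, 4], [5, -1]].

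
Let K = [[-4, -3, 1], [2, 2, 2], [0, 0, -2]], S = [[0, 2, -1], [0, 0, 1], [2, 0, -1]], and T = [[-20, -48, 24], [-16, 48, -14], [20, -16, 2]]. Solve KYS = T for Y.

Y = [[4, -1, 2], [4, 4, -1], [4, -2, -5]]

Isolating Y: multiply by K⁻¹ from the left and S⁻¹ from the right, so Y = K⁻¹TS⁻¹.
det K = 4, so K⁻¹ = [[-1, -3/2, -2], [1, 2, 5/2], [0, 0, -1/2]].
det S = 4, so S⁻¹ = [[0, 1/2, 1/2], [1/2, 1/2, 0], [0, 1, 0]].
K⁻¹T = [[4, 8, -7], [-2, 8, 1], [-10, 8, -1]].
Y = (K⁻¹T)S⁻¹ = [[4, -1, 2], [4, 4, -1], [4, -2, -5]].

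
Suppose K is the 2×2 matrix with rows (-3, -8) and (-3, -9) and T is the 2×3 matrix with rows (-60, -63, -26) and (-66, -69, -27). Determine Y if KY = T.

Left-multiplying both sides by K⁻¹ gives Y = K⁻¹T.
det K = 3; the adjugate gives K⁻¹ = [[-3, 8/3], [1, -1]].
Y = K⁻¹T = [[-3, 8/3], [1, -1]] · [[-60, -63, -26], [-66, -69, -27]] = [[4, 5, 6], [6, 6, 1]].

Y = [[4, 5, 6], [6, 6, 1]]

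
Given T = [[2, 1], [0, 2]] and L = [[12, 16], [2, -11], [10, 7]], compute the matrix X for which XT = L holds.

Right-multiplying both sides by T⁻¹ gives X = LT⁻¹.
T has determinant 4; T⁻¹ = [[1/2, -1/4], [0, 1/2]].
X = LT⁻¹ = [[12, 16], [2, -11], [10, 7]] · [[1/2, -1/4], [0, 1/2]] = [[6, 5], [1, -6], [5, 1]].

X = [[6, 5], [1, -6], [5, 1]]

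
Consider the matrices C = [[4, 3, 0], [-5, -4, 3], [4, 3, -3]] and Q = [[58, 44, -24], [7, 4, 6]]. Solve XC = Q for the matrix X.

C is on the right of X, so right-multiply by C⁻¹: X = QC⁻¹.
det C = 3; the adjugate gives C⁻¹ = [[1, 3, 3], [-1, -4, -4], [1/3, 0, -1/3]].
X = QC⁻¹ = [[58, 44, -24], [7, 4, 6]] · [[1, 3, 3], [-1, -4, -4], [1/3, 0, -1/3]] = [[6, -2, 6], [5, 5, 3]].

X = [[6, -2, 6], [5, 5, 3]]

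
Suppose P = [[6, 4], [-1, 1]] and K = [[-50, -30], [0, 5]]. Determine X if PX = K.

X = [[-5, -5], [-5, 0]]

Left-multiplying both sides by P⁻¹ gives X = P⁻¹K.
P has determinant 10; P⁻¹ = [[1/10, -2/5], [1/10, 3/5]].
X = P⁻¹K = [[1/10, -2/5], [1/10, 3/5]] · [[-50, -30], [0, 5]] = [[-5, -5], [-5, 0]].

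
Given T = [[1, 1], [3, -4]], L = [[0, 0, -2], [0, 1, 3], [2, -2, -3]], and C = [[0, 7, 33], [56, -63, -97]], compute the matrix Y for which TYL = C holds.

Y = [[-4, 3, 4], [-2, 4, -4]]

Left-multiply by T⁻¹ and right-multiply by L⁻¹: Y = T⁻¹CL⁻¹.
T has determinant -7; T⁻¹ = [[4/7, 1/7], [3/7, -1/7]].
L has determinant 4; L⁻¹ = [[3/4, 1, 1/2], [3/2, 1, 0], [-1/2, 0, 0]].
T⁻¹C = [[8, -5, 5], [-8, 12, 28]].
Y = (T⁻¹C)L⁻¹ = [[-4, 3, 4], [-2, 4, -4]].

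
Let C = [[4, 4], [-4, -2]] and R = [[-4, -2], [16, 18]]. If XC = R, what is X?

X = [[0, 1], [5, 1]]

Since C sits to the right of X, X = RC⁻¹.
C has determinant 8; C⁻¹ = [[-1/4, -1/2], [1/2, 1/2]].
X = RC⁻¹ = [[-4, -2], [16, 18]] · [[-1/4, -1/2], [1/2, 1/2]] = [[0, 1], [5, 1]].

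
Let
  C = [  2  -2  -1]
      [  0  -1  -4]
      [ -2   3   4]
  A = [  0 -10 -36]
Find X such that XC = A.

C is on the right of X, so right-multiply by C⁻¹: X = AC⁻¹.
det C = 2, so C⁻¹ = [[4, 5/2, 7/2], [4, 3, 4], [-1, -1, -1]].
X = AC⁻¹ = [[0, -10, -36]] · [[4, 5/2, 7/2], [4, 3, 4], [-1, -1, -1]] = [[-4, 6, -4]].

X = [[-4, 6, -4]]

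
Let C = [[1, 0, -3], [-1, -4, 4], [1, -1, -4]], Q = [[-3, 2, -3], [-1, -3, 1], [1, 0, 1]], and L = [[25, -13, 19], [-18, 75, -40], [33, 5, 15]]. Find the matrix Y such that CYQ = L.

Left-multiply by C⁻¹ and right-multiply by Q⁻¹: Y = C⁻¹LQ⁻¹.
det C = 5; the adjugate gives C⁻¹ = [[4, 3/5, -12/5], [0, -1/5, -1/5], [1, 1/5, -4/5]].
Q has determinant 4; Q⁻¹ = [[-3/4, -1/2, -7/4], [1/2, 0, 3/2], [3/4, 1/2, 11/4]].
C⁻¹L = [[10, -19, 16], [-3, -16, 5], [-5, -2, -1]].
Y = (C⁻¹L)Q⁻¹ = [[-5, 3, -2], [-2, 4, -5], [2, 2, 3]].

Y = [[-5, 3, -2], [-2, 4, -5], [2, 2, 3]]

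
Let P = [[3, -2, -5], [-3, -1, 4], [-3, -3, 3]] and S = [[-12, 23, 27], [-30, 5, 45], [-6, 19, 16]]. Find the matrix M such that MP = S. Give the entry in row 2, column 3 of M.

0

Right-multiplying both sides by P⁻¹ gives M = SP⁻¹.
det P = 3, so P⁻¹ = [[3, 7, -13/3], [-1, -2, 1], [2, 5, -3]].
M = SP⁻¹ = [[-12, 23, 27], [-30, 5, 45], [-6, 19, 16]] · [[3, 7, -13/3], [-1, -2, 1], [2, 5, -3]] = [[-5, 5, -6], [-5, 5, 0], [-5, 0, -3]].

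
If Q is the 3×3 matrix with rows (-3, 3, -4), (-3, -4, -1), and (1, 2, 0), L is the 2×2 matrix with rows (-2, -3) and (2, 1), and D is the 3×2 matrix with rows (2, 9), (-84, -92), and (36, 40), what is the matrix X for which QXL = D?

X = Q⁻¹DL⁻¹ (apply Q⁻¹ on the left and L⁻¹ on the right).
Q has determinant -1; Q⁻¹ = [[-2, 8, 19], [1, -4, -9], [2, -9, -21]].
L has determinant 4; L⁻¹ = [[1/4, 3/4], [-1/2, -1/2]].
Q⁻¹D = [[8, 6], [14, 17], [4, 6]].
X = (Q⁻¹D)L⁻¹ = [[-1, 3], [-5, 2], [-2, 0]].

X = [[-1, 3], [-5, 2], [-2, 0]]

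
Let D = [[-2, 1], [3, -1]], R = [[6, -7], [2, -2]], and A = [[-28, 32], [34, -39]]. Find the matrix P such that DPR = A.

P = [[1, 0], [-2, -2]]

Left-multiply by D⁻¹ and right-multiply by R⁻¹: P = D⁻¹AR⁻¹.
det D = -1; the adjugate gives D⁻¹ = [[1, 1], [3, 2]].
det R = 2, so R⁻¹ = [[-1, 7/2], [-1, 3]].
D⁻¹A = [[6, -7], [-16, 18]].
P = (D⁻¹A)R⁻¹ = [[1, 0], [-2, -2]].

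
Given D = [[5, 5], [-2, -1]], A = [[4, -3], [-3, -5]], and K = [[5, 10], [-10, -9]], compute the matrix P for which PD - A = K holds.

P = [[1, -2], [-3, -1]]

PD = K + A = [[9, 7], [-13, -14]].
Right-multiplying both sides by D⁻¹ gives P = (K + A)D⁻¹.
det D = 5, so D⁻¹ = [[-1/5, -1], [2/5, 1]].
P = (K + A)D⁻¹ = [[1, -2], [-3, -1]].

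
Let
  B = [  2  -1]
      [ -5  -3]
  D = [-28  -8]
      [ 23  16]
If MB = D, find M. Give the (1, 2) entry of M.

Since B sits to the right of M, M = DB⁻¹.
B has determinant -11; B⁻¹ = [[3/11, -1/11], [-5/11, -2/11]].
M = DB⁻¹ = [[-28, -8], [23, 16]] · [[3/11, -1/11], [-5/11, -2/11]] = [[-4, 4], [-1, -5]].

4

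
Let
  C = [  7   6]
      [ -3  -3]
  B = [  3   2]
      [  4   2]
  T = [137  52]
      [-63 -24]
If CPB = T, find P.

P = [[-3, 5], [-2, 4]]

Left-multiply by C⁻¹ and right-multiply by B⁻¹: P = C⁻¹TB⁻¹.
det C = -3, so C⁻¹ = [[1, 2], [-1, -7/3]].
B has determinant -2; B⁻¹ = [[-1, 1], [2, -3/2]].
C⁻¹T = [[11, 4], [10, 4]].
P = (C⁻¹T)B⁻¹ = [[-3, 5], [-2, 4]].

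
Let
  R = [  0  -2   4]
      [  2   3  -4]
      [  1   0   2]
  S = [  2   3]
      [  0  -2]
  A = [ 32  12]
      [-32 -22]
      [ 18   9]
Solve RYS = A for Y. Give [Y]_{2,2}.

Left-multiply by R⁻¹ and right-multiply by S⁻¹: Y = R⁻¹AS⁻¹.
det R = 4; the adjugate gives R⁻¹ = [[3/2, 1, -1], [-2, -1, 2], [-3/4, -1/2, 1]].
det S = -4; the adjugate gives S⁻¹ = [[1/2, 3/4], [0, -1/2]].
R⁻¹A = [[-2, -13], [4, 16], [10, 11]].
Y = (R⁻¹A)S⁻¹ = [[-1, 5], [2, -5], [5, 2]].

-5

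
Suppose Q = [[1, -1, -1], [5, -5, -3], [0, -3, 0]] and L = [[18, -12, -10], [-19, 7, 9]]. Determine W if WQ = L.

W = [[-2, 4, -2], [6, -5, 4]]

Q is on the right of W, so right-multiply by Q⁻¹: W = LQ⁻¹.
det Q = 6, so Q⁻¹ = [[-3/2, 1/2, -1/3], [0, 0, -1/3], [-5/2, 1/2, 0]].
W = LQ⁻¹ = [[18, -12, -10], [-19, 7, 9]] · [[-3/2, 1/2, -1/3], [0, 0, -1/3], [-5/2, 1/2, 0]] = [[-2, 4, -2], [6, -5, 4]].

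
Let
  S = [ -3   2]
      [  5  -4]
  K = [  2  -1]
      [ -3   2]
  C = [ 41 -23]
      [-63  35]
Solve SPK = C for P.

Isolating P: multiply by S⁻¹ from the left and K⁻¹ from the right, so P = S⁻¹CK⁻¹.
S has determinant 2; S⁻¹ = [[-2, -1], [-5/2, -3/2]].
det K = 1; the adjugate gives K⁻¹ = [[2, 1], [3, 2]].
S⁻¹C = [[-19, 11], [-8, 5]].
P = (S⁻¹C)K⁻¹ = [[-5, 3], [-1, 2]].

P = [[-5, 3], [-1, 2]]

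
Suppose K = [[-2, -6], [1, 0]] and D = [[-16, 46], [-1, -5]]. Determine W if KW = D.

Since K multiplies W on the left, W = K⁻¹D.
K has determinant 6; K⁻¹ = [[0, 1], [-1/6, -1/3]].
W = K⁻¹D = [[0, 1], [-1/6, -1/3]] · [[-16, 46], [-1, -5]] = [[-1, -5], [3, -6]].

W = [[-1, -5], [3, -6]]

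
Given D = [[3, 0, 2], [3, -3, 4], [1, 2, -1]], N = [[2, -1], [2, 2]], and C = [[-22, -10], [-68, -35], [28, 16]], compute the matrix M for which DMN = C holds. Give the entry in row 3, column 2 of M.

-5

Left-multiply by D⁻¹ and right-multiply by N⁻¹: M = D⁻¹CN⁻¹.
det D = 3; the adjugate gives D⁻¹ = [[-5/3, 4/3, 2], [7/3, -5/3, -2], [3, -2, -3]].
N has determinant 6; N⁻¹ = [[1/3, 1/6], [-1/3, 1/3]].
D⁻¹C = [[2, 2], [6, 3], [-14, -8]].
M = (D⁻¹C)N⁻¹ = [[0, 1], [1, 2], [-2, -5]].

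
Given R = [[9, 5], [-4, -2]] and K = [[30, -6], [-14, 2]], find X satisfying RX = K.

Left-multiplying both sides by R⁻¹ gives X = R⁻¹K.
det R = 2; the adjugate gives R⁻¹ = [[-1, -5/2], [2, 9/2]].
X = R⁻¹K = [[-1, -5/2], [2, 9/2]] · [[30, -6], [-14, 2]] = [[5, 1], [-3, -3]].

X = [[5, 1], [-3, -3]]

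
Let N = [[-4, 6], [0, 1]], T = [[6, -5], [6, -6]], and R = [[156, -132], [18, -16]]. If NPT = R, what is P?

Left-multiply by N⁻¹ and right-multiply by T⁻¹: P = N⁻¹RT⁻¹.
N has determinant -4; N⁻¹ = [[-1/4, 3/2], [0, 1]].
det T = -6, so T⁻¹ = [[1, -5/6], [1, -1]].
N⁻¹R = [[-12, 9], [18, -16]].
P = (N⁻¹R)T⁻¹ = [[-3, 1], [2, 1]].

P = [[-3, 1], [2, 1]]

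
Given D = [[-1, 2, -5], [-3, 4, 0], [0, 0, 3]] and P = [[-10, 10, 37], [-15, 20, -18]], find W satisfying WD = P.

D is on the right of W, so right-multiply by D⁻¹: W = PD⁻¹.
det D = 6; the adjugate gives D⁻¹ = [[2, -1, 10/3], [3/2, -1/2, 5/2], [0, 0, 1/3]].
W = PD⁻¹ = [[-10, 10, 37], [-15, 20, -18]] · [[2, -1, 10/3], [3/2, -1/2, 5/2], [0, 0, 1/3]] = [[-5, 5, 4], [0, 5, -6]].

W = [[-5, 5, 4], [0, 5, -6]]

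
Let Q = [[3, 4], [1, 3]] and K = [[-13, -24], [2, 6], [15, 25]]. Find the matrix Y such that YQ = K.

Y = [[-3, -4], [0, 2], [4, 3]]

Since Q sits to the right of Y, Y = KQ⁻¹.
Q has determinant 5; Q⁻¹ = [[3/5, -4/5], [-1/5, 3/5]].
Y = KQ⁻¹ = [[-13, -24], [2, 6], [15, 25]] · [[3/5, -4/5], [-1/5, 3/5]] = [[-3, -4], [0, 2], [4, 3]].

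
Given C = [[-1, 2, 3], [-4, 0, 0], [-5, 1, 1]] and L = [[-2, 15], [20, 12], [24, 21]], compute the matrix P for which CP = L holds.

P = [[-5, -3], [4, 6], [-5, 0]]

Left-multiplying both sides by C⁻¹ gives P = C⁻¹L.
det C = -4, so C⁻¹ = [[0, -1/4, 0], [-1, -7/2, 3], [1, 9/4, -2]].
P = C⁻¹L = [[0, -1/4, 0], [-1, -7/2, 3], [1, 9/4, -2]] · [[-2, 15], [20, 12], [24, 21]] = [[-5, -3], [4, 6], [-5, 0]].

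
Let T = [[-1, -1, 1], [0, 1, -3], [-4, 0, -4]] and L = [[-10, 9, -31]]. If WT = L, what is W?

Since T sits to the right of W, W = LT⁻¹.
T has determinant -4; T⁻¹ = [[1, 1, -1/2], [-3, -2, 3/4], [-1, -1, 1/4]].
W = LT⁻¹ = [[-10, 9, -31]] · [[1, 1, -1/2], [-3, -2, 3/4], [-1, -1, 1/4]] = [[-6, 3, 4]].

W = [[-6, 3, 4]]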